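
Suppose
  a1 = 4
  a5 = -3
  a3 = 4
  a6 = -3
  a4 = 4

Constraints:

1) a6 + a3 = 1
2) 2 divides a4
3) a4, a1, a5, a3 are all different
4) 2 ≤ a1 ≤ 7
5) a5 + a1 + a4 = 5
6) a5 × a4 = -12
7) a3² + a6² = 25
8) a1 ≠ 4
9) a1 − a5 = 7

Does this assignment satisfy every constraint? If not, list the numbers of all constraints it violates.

1) a6 + a3 = -3 + 4 = 1 — OK.
2) 4 / 2 = 2, so 2 divides 4 — OK.
3) a4 = a1 = 4, not all different — violated.
4) a1 = 4 lies in [2, 7] — OK.
5) a5 + a1 + a4 = -3 + 4 + 4 = 5 — OK.
6) a5 × a4 = -3 × 4 = -12 — OK.
7) a3² + a6² = 4² + (-3)² = 16 + 9 = 25 — OK.
8) a1 = 4, but 4 is required to differ — violated.
9) a1 − a5 = 4 − (-3) = 7 — OK.

Constraints 3, 8 do not hold.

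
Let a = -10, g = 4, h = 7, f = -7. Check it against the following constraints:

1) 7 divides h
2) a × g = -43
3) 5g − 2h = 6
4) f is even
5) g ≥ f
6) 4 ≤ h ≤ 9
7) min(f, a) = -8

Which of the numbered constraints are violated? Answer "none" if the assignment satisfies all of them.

1) 7 / 7 = 1, so 7 divides 7  ✓
2) a × g = -10 × 4 = -40, not -43  ✗
3) 5g − 2h = 5(4) − 2(7) = 6  ✓
4) f = -7 is odd  ✗
5) g = 4, f = -7; 4 ≥ -7  ✓
6) h = 7 lies in [4, 9]  ✓
7) min(-7, -10) = -10, not -8  ✗

No — constraints 2, 4, 7 are not satisfied.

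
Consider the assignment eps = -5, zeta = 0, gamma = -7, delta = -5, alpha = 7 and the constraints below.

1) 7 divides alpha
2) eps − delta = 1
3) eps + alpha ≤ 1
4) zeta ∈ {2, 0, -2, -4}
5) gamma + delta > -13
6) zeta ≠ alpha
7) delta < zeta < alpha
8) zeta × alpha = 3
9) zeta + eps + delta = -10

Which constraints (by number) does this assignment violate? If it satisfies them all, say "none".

No — constraints 2, 3, and 8 are not satisfied.

1) 7 / 7 = 1, so 7 divides 7  holds
2) eps − delta = -5 − (-5) = 0, not 1  fails
3) eps + alpha = -5 + 7 = 2; 2 > 1, bound 1 not met  fails
4) zeta = 0 is in {2, 0, -2, -4}  holds
5) gamma + delta = -7 + (-5) = -12; -12 > -13  holds
6) zeta = 0, alpha = 7; distinct  holds
7) values -5 < 0 < 7  holds
8) zeta × alpha = 0 × 7 = 0, not 3  fails
9) zeta + eps + delta = 0 + (-5) + (-5) = -10  holds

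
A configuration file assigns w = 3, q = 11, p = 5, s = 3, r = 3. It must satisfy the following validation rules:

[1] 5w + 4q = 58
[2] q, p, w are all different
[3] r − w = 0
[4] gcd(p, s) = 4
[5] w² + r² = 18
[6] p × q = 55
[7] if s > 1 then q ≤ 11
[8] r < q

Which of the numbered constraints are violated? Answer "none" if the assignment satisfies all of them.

[1] 5w + 4q = 5(3) + 4(11) = 59, not 58 — does not hold.
[2] values 11, 5, 3 are pairwise distinct — holds.
[3] r − w = 3 − 3 = 0 — holds.
[4] gcd(5, 3) = 1, not 4 — does not hold.
[5] w² + r² = 3² + 3² = 9 + 9 = 18 — holds.
[6] p × q = 5 × 11 = 55 — holds.
[7] s = 3 > 1, so we need q ≤ 11; q = 11 ≤ 11 — holds.
[8] r = 3, q = 11; 3 < 11 — holds.

The assignment fails constraints 1, 4.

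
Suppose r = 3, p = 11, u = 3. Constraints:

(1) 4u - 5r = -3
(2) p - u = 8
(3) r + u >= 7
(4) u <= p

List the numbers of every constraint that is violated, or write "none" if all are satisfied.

Constraint 3 is violated.

(1) 4u - 5r = 4(3) - 5(3) = -3 — holds.
(2) p - u = 11 - 3 = 8 — holds.
(3) r + u = 3 + 3 = 6; 6 < 7, bound 7 not met — does not hold.
(4) u = 3, p = 11; 3 ≤ 11 — holds.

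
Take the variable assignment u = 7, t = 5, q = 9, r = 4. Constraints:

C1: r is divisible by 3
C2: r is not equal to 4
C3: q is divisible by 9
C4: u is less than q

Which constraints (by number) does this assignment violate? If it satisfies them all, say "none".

Constraints 1 and 2 do not hold.

C1: 4 = 3*1 + 1, so 3 does not divide 4  fails
C2: r = 4, but 4 is required to differ  fails
C3: 9 / 9 = 1, so 9 divides 9  holds
C4: u = 7, q = 9; 7 < 9  holds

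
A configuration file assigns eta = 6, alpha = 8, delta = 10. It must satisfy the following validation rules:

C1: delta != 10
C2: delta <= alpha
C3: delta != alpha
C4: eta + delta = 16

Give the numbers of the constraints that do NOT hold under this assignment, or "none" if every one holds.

No — constraints 1 and 2 are not satisfied.

C1: delta = 10, but 10 is required to differ — violated.
C2: delta = 10, alpha = 8; 10 > 8 (want ≤) — violated.
C3: delta = 10, alpha = 8; distinct — OK.
C4: eta + delta = 6 + 10 = 16 — OK.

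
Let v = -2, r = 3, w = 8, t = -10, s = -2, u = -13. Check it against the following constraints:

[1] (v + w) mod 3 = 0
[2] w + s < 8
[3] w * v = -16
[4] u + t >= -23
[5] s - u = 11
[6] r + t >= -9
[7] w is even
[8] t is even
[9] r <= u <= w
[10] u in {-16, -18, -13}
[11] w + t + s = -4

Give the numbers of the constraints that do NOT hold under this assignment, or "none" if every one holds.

Constraint 9 is violated.

[1] v + w = 6; 6 mod 3 = 0 — OK.
[2] w + s = 8 + (-2) = 6; 6 < 8 — OK.
[3] w * v = 8 * (-2) = -16 — OK.
[4] u + t = -13 + (-10) = -23; -23 ≥ -23 — OK.
[5] s - u = -2 - (-13) = 11 — OK.
[6] r + t = 3 + (-10) = -7; -7 ≥ -9 — OK.
[7] w = 8 is even — OK.
[8] t = -10 is even — OK.
[9] values 3, -13, 8; r = 3 is not <= u = -13 — violated.
[10] u = -13 is in {-16, -18, -13} — OK.
[11] w + t + s = 8 + (-10) + (-2) = -4 — OK.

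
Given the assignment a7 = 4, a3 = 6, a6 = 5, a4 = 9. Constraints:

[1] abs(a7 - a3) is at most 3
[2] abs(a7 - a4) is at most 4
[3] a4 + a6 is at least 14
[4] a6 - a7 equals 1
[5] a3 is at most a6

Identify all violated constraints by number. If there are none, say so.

[1] abs(4 - 6) = 2; 2 ≤ 3 — holds.
[2] abs(4 - 9) = 5; 5 > 4, exceeds bound 4 — does not hold.
[3] a4 + a6 = 9 + 5 = 14; 14 ≥ 14 — holds.
[4] a6 - a7 = 5 - 4 = 1 — holds.
[5] a3 = 6, a6 = 5; 6 > 5 (want ≤) — does not hold.

No — constraints 2, 5 are not satisfied.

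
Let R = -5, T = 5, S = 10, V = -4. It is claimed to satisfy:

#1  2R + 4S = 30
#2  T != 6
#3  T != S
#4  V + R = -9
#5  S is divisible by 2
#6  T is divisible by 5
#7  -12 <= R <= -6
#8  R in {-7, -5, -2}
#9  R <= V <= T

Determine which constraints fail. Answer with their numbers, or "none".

Constraint 7 is violated.

#1 2R + 4S = 2(-5) + 4(10) = 30  ✓
#2 T = 5, and 5 ≠ 6  ✓
#3 T = 5, S = 10; distinct  ✓
#4 V + R = -4 + (-5) = -9  ✓
#5 10 / 2 = 5, so 2 divides 10  ✓
#6 5 / 5 = 1, so 5 divides 5  ✓
#7 R = -5 is outside [-12, -6]  ✗
#8 R = -5 is in {-7, -5, -2}  ✓
#9 values -5 <= -4 <= 5  ✓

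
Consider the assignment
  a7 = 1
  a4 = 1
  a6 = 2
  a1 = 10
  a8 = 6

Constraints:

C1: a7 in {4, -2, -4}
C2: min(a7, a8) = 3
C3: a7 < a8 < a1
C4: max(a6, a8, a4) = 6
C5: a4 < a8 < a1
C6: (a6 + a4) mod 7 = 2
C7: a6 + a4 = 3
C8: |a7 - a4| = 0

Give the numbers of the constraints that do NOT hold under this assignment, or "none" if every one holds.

C1: a7 = 1 is not in {4, -2, -4}  false
C2: min(1, 6) = 1, not 3  false
C3: values 1 < 6 < 10  true
C4: max(2, 6, 1) = 6  true
C5: values 1 < 6 < 10  true
C6: a6 + a4 = 3; 3 mod 7 = 3, not 2  false
C7: a6 + a4 = 2 + 1 = 3  true
C8: |1 - 1| = 0  true

Constraints 1, 2, and 6 are violated.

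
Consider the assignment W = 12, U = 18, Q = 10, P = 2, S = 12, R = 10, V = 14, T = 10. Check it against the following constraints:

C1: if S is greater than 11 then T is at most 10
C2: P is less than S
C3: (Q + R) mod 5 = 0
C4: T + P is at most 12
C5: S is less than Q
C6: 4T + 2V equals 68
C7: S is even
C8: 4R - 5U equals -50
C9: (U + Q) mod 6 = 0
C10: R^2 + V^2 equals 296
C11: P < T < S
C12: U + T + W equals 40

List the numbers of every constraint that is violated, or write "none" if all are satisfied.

C1: S = 12 > 11, so we need T ≤ 10; T = 10 ≤ 10 — OK.
C2: P = 2, S = 12; 2 < 12 — OK.
C3: Q + R = 20; 20 mod 5 = 0 — OK.
C4: T + P = 10 + 2 = 12; 12 ≤ 12 — OK.
C5: S = 12, Q = 10; 12 ≥ 10 (want <) — violated.
C6: 4T + 2V = 4(10) + 2(14) = 68 — OK.
C7: S = 12 is even — OK.
C8: 4R - 5U = 4(10) - 5(18) = -50 — OK.
C9: U + Q = 28; 28 mod 6 = 4, not 0 — violated.
C10: R^2 + V^2 = 10^2 + 14^2 = 100 + 196 = 296 — OK.
C11: values 2 < 10 < 12 — OK.
C12: U + T + W = 18 + 10 + 12 = 40 — OK.

Violated: 5, 9.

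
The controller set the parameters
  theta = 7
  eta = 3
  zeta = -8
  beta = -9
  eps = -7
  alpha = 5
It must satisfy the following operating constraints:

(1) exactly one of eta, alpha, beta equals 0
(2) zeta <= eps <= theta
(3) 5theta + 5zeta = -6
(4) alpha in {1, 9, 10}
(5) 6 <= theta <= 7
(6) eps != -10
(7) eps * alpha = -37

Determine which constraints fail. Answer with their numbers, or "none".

Violated: 1, 3, 4, and 7.

(1) eta=3, alpha=5, beta=-9; 0 of them equal 0, not exactly one — fails.
(2) values -8 <= -7 <= 7 — holds.
(3) 5theta + 5zeta = 5(7) + 5(-8) = -5, not -6 — fails.
(4) alpha = 5 is not in {1, 9, 10} — fails.
(5) theta = 7 lies in [6, 7] — holds.
(6) eps = -7, and -7 ≠ -10 — holds.
(7) eps * alpha = -7 * 5 = -35, not -37 — fails.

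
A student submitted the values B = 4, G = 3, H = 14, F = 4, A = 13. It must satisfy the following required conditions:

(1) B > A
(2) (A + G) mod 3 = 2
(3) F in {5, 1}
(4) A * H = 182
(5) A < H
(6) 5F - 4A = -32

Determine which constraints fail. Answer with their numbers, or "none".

Constraints 1, 2, 3 do not hold.

(1) B = 4, A = 13; 4 ≤ 13 (want >) — violated.
(2) A + G = 16; 16 mod 3 = 1, not 2 — violated.
(3) F = 4 is not in {5, 1} — violated.
(4) A * H = 13 * 14 = 182 — satisfied.
(5) A = 13, H = 14; 13 < 14 — satisfied.
(6) 5F - 4A = 5(4) - 4(13) = -32 — satisfied.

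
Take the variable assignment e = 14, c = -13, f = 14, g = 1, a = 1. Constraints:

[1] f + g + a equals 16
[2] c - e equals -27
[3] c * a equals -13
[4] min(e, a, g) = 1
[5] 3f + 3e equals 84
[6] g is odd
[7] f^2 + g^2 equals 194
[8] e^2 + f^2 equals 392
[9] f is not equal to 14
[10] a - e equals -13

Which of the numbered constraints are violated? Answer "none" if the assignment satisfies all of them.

[1] f + g + a = 14 + 1 + 1 = 16  OK
[2] c - e = -13 - 14 = -27  OK
[3] c * a = -13 * 1 = -13  OK
[4] min(14, 1, 1) = 1  OK
[5] 3f + 3e = 3(14) + 3(14) = 84  OK
[6] g = 1 is odd  OK
[7] f^2 + g^2 = 14^2 + 1^2 = 196 + 1 = 197, not 194  FAIL
[8] e^2 + f^2 = 14^2 + 14^2 = 196 + 196 = 392  OK
[9] f = 14, but 14 is required to differ  FAIL
[10] a - e = 1 - 14 = -13  OK

No — constraints 7 and 9 are not satisfied.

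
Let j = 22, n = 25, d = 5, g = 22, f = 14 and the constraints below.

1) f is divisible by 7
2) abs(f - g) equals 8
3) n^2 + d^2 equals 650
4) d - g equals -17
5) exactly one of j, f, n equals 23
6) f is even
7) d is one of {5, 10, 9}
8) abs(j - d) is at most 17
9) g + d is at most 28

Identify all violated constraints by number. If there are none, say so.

Constraint 5 does not hold.

1) 14 / 7 = 2, so 7 divides 14 — holds.
2) abs(14 - 22) = 8 — holds.
3) n^2 + d^2 = 25^2 + 5^2 = 625 + 25 = 650 — holds.
4) d - g = 5 - 22 = -17 — holds.
5) j=22, f=14, n=25; 0 of them equal 23, not exactly one — does not hold.
6) f = 14 is even — holds.
7) d = 5 is in {5, 10, 9} — holds.
8) abs(22 - 5) = 17; 17 ≤ 17 — holds.
9) g + d = 22 + 5 = 27; 27 ≤ 28 — holds.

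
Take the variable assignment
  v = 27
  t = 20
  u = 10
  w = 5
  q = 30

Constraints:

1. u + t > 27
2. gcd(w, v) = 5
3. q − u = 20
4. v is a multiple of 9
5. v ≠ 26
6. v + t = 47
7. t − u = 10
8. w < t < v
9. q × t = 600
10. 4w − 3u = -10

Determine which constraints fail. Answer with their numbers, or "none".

Constraint 2 is violated.

1. u + t = 10 + 20 = 30; 30 > 27 — holds.
2. gcd(5, 27) = 1, not 5 — fails.
3. q − u = 30 − 10 = 20 — holds.
4. 27 / 9 = 3, so 9 divides 27 — holds.
5. v = 27, and 27 ≠ 26 — holds.
6. v + t = 27 + 20 = 47 — holds.
7. t − u = 20 − 10 = 10 — holds.
8. values 5 < 20 < 27 — holds.
9. q × t = 30 × 20 = 600 — holds.
10. 4w − 3u = 4(5) − 3(10) = -10 — holds.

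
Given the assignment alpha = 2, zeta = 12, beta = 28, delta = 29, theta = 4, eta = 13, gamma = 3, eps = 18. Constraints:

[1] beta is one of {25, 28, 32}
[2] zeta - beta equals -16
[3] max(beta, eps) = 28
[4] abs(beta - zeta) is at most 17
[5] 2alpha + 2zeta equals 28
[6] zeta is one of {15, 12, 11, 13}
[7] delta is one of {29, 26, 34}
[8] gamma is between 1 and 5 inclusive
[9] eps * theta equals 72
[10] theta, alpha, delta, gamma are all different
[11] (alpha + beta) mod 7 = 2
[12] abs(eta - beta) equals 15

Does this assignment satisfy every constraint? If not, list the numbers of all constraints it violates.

[1] beta = 28 is in {25, 28, 32} — holds.
[2] zeta - beta = 12 - 28 = -16 — holds.
[3] max(28, 18) = 28 — holds.
[4] abs(28 - 12) = 16; 16 ≤ 17 — holds.
[5] 2alpha + 2zeta = 2(2) + 2(12) = 28 — holds.
[6] zeta = 12 is in {15, 12, 11, 13} — holds.
[7] delta = 29 is in {29, 26, 34} — holds.
[8] gamma = 3 lies in [1, 5] — holds.
[9] eps * theta = 18 * 4 = 72 — holds.
[10] values 4, 2, 29, 3 are pairwise distinct — holds.
[11] alpha + beta = 30; 30 mod 7 = 2 — holds.
[12] abs(13 - 28) = 15 — holds.

The assignment satisfies every constraint.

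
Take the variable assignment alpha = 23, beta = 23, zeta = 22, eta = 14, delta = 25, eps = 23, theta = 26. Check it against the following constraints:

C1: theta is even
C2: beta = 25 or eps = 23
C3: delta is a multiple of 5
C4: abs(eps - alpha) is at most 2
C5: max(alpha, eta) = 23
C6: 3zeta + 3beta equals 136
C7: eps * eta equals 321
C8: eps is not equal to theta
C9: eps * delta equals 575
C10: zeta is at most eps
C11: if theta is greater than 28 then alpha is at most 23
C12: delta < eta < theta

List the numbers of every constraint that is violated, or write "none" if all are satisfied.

No — constraints 6, 7, and 12 are not satisfied.

C1: theta = 26 is even — holds.
C2: beta = 23 ≠ 25, but eps = 23 = 23 (second disjunct) — holds.
C3: 25 / 5 = 5, so 5 divides 25 — holds.
C4: abs(23 - 23) = 0; 0 ≤ 2 — holds.
C5: max(23, 14) = 23 — holds.
C6: 3zeta + 3beta = 3(22) + 3(23) = 135, not 136 — fails.
C7: eps * eta = 23 * 14 = 322, not 321 — fails.
C8: eps = 23, theta = 26; distinct — holds.
C9: eps * delta = 23 * 25 = 575 — holds.
C10: zeta = 22, eps = 23; 22 ≤ 23 — holds.
C11: theta = 26, not > 28; antecedent false, conditional vacuously true — holds.
C12: values 25, 14, 26; delta = 25 is not < eta = 14 — fails.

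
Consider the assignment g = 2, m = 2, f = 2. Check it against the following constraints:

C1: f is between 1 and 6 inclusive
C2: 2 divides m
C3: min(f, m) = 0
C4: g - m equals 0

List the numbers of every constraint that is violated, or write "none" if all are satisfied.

C1: f = 2 lies in [1, 6]  OK
C2: 2 / 2 = 1, so 2 divides 2  OK
C3: min(2, 2) = 2, not 0  FAIL
C4: g - m = 2 - 2 = 0  OK

Constraint 3 is violated.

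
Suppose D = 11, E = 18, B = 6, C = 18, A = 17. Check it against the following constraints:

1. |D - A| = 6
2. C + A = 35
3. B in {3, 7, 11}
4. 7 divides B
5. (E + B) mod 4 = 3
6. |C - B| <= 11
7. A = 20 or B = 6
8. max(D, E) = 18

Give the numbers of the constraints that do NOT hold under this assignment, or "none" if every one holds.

Constraints 3, 4, 5, 6 are violated.

1. |11 - 17| = 6  ✔
2. C + A = 18 + 17 = 35  ✔
3. B = 6 is not in {3, 7, 11}  ✘
4. 6 = 7*0 + 6, so 7 does not divide 6  ✘
5. E + B = 24; 24 mod 4 = 0, not 3  ✘
6. |18 - 6| = 12; 12 > 11, exceeds bound 11  ✘
7. A = 17 ≠ 20, but B = 6 = 6 (second disjunct)  ✔
8. max(11, 18) = 18  ✔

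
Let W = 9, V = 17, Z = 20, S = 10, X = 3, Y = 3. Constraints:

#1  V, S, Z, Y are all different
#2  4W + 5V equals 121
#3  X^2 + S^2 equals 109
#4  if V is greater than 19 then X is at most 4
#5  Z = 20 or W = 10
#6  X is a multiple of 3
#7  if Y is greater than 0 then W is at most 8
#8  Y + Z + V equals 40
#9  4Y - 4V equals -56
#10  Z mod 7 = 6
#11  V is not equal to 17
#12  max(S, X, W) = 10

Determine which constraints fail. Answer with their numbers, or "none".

Violated: 7, 11.

#1 values 17, 10, 20, 3 are pairwise distinct  true
#2 4W + 5V = 4(9) + 5(17) = 121  true
#3 X^2 + S^2 = 3^2 + 10^2 = 9 + 100 = 109  true
#4 V = 17, not > 19; antecedent false, conditional vacuously true  true
#5 Z = 20 = 20 (first disjunct)  true
#6 3 / 3 = 1, so 3 divides 3  true
#7 Y = 3 > 0, so we need W ≤ 8; but W = 9 > 8  false
#8 Y + Z + V = 3 + 20 + 17 = 40  true
#9 4Y - 4V = 4(3) - 4(17) = -56  true
#10 20 mod 7 = 6  true
#11 V = 17, but 17 is required to differ  false
#12 max(10, 3, 9) = 10  true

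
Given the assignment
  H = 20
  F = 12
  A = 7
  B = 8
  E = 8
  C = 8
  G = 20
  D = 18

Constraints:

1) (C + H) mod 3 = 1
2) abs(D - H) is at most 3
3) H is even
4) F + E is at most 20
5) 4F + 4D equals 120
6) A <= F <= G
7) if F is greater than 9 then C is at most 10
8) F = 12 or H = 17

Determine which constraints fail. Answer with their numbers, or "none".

1) C + H = 28; 28 mod 3 = 1 — holds.
2) abs(18 - 20) = 2; 2 ≤ 3 — holds.
3) H = 20 is even — holds.
4) F + E = 12 + 8 = 20; 20 ≤ 20 — holds.
5) 4F + 4D = 4(12) + 4(18) = 120 — holds.
6) values 7 <= 12 <= 20 — holds.
7) F = 12 > 9, so we need C ≤ 10; C = 8 ≤ 10 — holds.
8) F = 12 = 12 (first disjunct) — holds.

All constraints are satisfied.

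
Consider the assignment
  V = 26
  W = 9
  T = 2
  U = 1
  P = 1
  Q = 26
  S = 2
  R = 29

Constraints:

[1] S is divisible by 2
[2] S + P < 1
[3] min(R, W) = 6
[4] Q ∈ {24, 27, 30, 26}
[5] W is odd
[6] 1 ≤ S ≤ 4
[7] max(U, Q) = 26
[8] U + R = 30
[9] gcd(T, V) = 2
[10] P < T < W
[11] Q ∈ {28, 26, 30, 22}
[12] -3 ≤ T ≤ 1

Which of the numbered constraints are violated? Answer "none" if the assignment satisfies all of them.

The assignment fails constraints 2, 3, 12.

[1] 2 / 2 = 1, so 2 divides 2 — holds.
[2] S + P = 2 + 1 = 3; 3 ≥ 1, bound 1 not met — does not hold.
[3] min(29, 9) = 9, not 6 — does not hold.
[4] Q = 26 is in {24, 27, 30, 26} — holds.
[5] W = 9 is odd — holds.
[6] S = 2 lies in [1, 4] — holds.
[7] max(1, 26) = 26 — holds.
[8] U + R = 1 + 29 = 30 — holds.
[9] gcd(2, 26) = 2 — holds.
[10] values 1 < 2 < 9 — holds.
[11] Q = 26 is in {28, 26, 30, 22} — holds.
[12] T = 2 is outside [-3, 1] — does not hold.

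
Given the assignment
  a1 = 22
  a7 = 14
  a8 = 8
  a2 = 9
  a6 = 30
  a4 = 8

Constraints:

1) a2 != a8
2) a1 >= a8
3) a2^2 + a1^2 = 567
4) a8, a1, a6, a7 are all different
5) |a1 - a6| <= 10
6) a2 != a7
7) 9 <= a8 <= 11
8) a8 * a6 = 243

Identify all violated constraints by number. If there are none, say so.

Violated: 3, 7, 8.

1) a2 = 9, a8 = 8; distinct  holds
2) a1 = 22, a8 = 8; 22 ≥ 8  holds
3) a2^2 + a1^2 = 9^2 + 22^2 = 81 + 484 = 565, not 567  fails
4) values 8, 22, 30, 14 are pairwise distinct  holds
5) |22 - 30| = 8; 8 ≤ 10  holds
6) a2 = 9, a7 = 14; distinct  holds
7) a8 = 8 is outside [9, 11]  fails
8) a8 * a6 = 8 * 30 = 240, not 243  fails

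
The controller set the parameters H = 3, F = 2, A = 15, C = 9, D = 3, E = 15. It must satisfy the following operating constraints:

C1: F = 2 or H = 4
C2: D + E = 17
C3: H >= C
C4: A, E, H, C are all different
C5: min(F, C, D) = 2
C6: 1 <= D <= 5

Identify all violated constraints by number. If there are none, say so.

C1: F = 2 = 2 (first disjunct)  true
C2: D + E = 3 + 15 = 18, not 17  false
C3: H = 3, C = 9; 3 < 9 (want ≥)  false
C4: A = E = 15, not all different  false
C5: min(2, 9, 3) = 2  true
C6: D = 3 lies in [1, 5]  true

Constraints 2, 3, and 4 do not hold.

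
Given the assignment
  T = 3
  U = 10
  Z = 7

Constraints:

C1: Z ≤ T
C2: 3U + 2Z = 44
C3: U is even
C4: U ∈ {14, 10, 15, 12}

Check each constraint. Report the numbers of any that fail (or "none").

C1: Z = 7, T = 3; 7 > 3 (want ≤)  ✗
C2: 3U + 2Z = 3(10) + 2(7) = 44  ✓
C3: U = 10 is even  ✓
C4: U = 10 is in {14, 10, 15, 12}  ✓

No — constraint 1 is not satisfied.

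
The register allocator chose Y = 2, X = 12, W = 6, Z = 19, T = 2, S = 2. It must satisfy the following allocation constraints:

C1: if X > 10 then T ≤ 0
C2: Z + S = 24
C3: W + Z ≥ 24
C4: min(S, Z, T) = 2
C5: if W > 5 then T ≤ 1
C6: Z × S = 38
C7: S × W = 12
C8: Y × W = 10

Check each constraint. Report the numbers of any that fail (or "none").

Violated: 1, 2, 5, 8.

C1: X = 12 > 10, so we need T ≤ 0; but T = 2 > 0  ✗
C2: Z + S = 19 + 2 = 21, not 24  ✗
C3: W + Z = 6 + 19 = 25; 25 ≥ 24  ✓
C4: min(2, 19, 2) = 2  ✓
C5: W = 6 > 5, so we need T ≤ 1; but T = 2 > 1  ✗
C6: Z × S = 19 × 2 = 38  ✓
C7: S × W = 2 × 6 = 12  ✓
C8: Y × W = 2 × 6 = 12, not 10  ✗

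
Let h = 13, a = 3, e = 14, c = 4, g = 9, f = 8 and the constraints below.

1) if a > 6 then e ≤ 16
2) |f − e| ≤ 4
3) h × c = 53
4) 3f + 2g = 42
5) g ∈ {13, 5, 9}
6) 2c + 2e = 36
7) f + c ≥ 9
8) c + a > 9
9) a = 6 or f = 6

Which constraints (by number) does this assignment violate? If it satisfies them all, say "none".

1) a = 3, not > 6; antecedent false, conditional vacuously true  yes
2) |8 − 14| = 6; 6 > 4, exceeds bound 4  no
3) h × c = 13 × 4 = 52, not 53  no
4) 3f + 2g = 3(8) + 2(9) = 42  yes
5) g = 9 is in {13, 5, 9}  yes
6) 2c + 2e = 2(4) + 2(14) = 36  yes
7) f + c = 8 + 4 = 12; 12 ≥ 9  yes
8) c + a = 4 + 3 = 7; 7 ≤ 9, bound 9 not met  no
9) a = 3 ≠ 6 and f = 8 ≠ 6; both disjuncts false  no

Violated: 2, 3, 8, and 9.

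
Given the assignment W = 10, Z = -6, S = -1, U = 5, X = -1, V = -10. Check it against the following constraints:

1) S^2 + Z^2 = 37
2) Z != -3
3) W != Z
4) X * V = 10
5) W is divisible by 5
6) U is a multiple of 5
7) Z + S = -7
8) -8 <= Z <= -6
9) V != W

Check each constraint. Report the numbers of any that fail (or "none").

1) S^2 + Z^2 = (-1)^2 + (-6)^2 = 1 + 36 = 37 — holds.
2) Z = -6, and -6 ≠ -3 — holds.
3) W = 10, Z = -6; distinct — holds.
4) X * V = -1 * (-10) = 10 — holds.
5) 10 / 5 = 2, so 5 divides 10 — holds.
6) 5 / 5 = 1, so 5 divides 5 — holds.
7) Z + S = -6 + (-1) = -7 — holds.
8) Z = -6 lies in [-8, -6] — holds.
9) V = -10, W = 10; distinct — holds.

None — every constraint holds.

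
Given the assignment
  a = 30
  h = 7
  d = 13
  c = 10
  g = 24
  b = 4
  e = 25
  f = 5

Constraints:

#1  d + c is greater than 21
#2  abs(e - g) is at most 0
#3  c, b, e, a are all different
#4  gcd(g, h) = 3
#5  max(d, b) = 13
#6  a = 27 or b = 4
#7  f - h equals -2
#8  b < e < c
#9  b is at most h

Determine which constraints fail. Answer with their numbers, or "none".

#1 d + c = 13 + 10 = 23; 23 > 21 — holds.
#2 abs(25 - 24) = 1; 1 > 0, exceeds bound 0 — fails.
#3 values 10, 4, 25, 30 are pairwise distinct — holds.
#4 gcd(24, 7) = 1, not 3 — fails.
#5 max(13, 4) = 13 — holds.
#6 a = 30 ≠ 27, but b = 4 = 4 (second disjunct) — holds.
#7 f - h = 5 - 7 = -2 — holds.
#8 values 4, 25, 10; e = 25 is not < c = 10 — fails.
#9 b = 4, h = 7; 4 ≤ 7 — holds.

Constraints 2, 4, and 8 are violated.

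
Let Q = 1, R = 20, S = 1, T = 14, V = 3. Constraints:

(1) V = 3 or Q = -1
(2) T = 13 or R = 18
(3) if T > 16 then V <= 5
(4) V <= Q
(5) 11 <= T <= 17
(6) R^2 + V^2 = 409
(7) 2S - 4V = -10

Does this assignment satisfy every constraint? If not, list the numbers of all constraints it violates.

(1) V = 3 = 3 (first disjunct)  ✓
(2) T = 14 ≠ 13 and R = 20 ≠ 18; both disjuncts false  ✗
(3) T = 14, not > 16; antecedent false, conditional vacuously true  ✓
(4) V = 3, Q = 1; 3 > 1 (want ≤)  ✗
(5) T = 14 lies in [11, 17]  ✓
(6) R^2 + V^2 = 20^2 + 3^2 = 400 + 9 = 409  ✓
(7) 2S - 4V = 2(1) - 4(3) = -10  ✓

The assignment fails constraints 2, 4.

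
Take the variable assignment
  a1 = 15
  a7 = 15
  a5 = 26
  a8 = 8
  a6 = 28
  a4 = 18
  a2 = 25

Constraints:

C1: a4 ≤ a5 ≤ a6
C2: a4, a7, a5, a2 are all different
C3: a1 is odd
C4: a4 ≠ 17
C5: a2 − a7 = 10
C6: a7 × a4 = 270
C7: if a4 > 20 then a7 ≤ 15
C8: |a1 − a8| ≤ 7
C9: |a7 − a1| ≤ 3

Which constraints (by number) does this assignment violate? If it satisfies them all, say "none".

C1: values 18 ≤ 26 ≤ 28  OK
C2: values 18, 15, 26, 25 are pairwise distinct  OK
C3: a1 = 15 is odd  OK
C4: a4 = 18, and 18 ≠ 17  OK
C5: a2 − a7 = 25 − 15 = 10  OK
C6: a7 × a4 = 15 × 18 = 270  OK
C7: a4 = 18, not > 20; antecedent false, conditional vacuously true  OK
C8: |15 − 8| = 7; 7 ≤ 7  OK
C9: |15 − 15| = 0; 0 ≤ 3  OK

None — every constraint holds.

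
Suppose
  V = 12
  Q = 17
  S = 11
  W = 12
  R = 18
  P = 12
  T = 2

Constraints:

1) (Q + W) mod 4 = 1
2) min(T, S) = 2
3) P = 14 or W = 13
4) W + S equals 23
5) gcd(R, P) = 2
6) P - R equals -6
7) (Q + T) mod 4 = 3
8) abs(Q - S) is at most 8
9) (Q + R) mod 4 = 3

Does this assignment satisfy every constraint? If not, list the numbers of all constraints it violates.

1) Q + W = 29; 29 mod 4 = 1 — holds.
2) min(2, 11) = 2 — holds.
3) P = 12 ≠ 14 and W = 12 ≠ 13; both disjuncts false — does not hold.
4) W + S = 12 + 11 = 23 — holds.
5) gcd(18, 12) = 6, not 2 — does not hold.
6) P - R = 12 - 18 = -6 — holds.
7) Q + T = 19; 19 mod 4 = 3 — holds.
8) abs(17 - 11) = 6; 6 ≤ 8 — holds.
9) Q + R = 35; 35 mod 4 = 3 — holds.

The assignment fails constraints 3, 5.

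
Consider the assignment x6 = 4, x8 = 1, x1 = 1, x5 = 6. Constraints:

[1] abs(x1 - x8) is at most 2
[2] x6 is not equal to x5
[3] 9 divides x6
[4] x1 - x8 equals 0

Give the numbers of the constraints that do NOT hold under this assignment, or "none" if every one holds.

Violated: 3.

[1] abs(1 - 1) = 0; 0 ≤ 2  true
[2] x6 = 4, x5 = 6; distinct  true
[3] 4 = 9*0 + 4, so 9 does not divide 4  false
[4] x1 - x8 = 1 - 1 = 0  true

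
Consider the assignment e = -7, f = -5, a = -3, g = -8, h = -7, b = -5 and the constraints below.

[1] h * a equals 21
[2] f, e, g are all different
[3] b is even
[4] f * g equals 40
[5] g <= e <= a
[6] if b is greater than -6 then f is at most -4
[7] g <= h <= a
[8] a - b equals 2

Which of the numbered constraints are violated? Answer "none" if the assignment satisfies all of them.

[1] h * a = -7 * (-3) = 21  true
[2] values -5, -7, -8 are pairwise distinct  true
[3] b = -5 is odd  false
[4] f * g = -5 * (-8) = 40  true
[5] values -8 <= -7 <= -3  true
[6] b = -5 > -6, so we need f ≤ -4; f = -5 ≤ -4  true
[7] values -8 <= -7 <= -3  true
[8] a - b = -3 - (-5) = 2  true

Violated: 3.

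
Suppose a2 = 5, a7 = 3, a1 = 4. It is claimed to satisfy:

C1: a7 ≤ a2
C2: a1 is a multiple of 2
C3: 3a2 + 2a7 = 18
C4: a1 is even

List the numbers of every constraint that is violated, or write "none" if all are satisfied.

No — constraint 3 is not satisfied.

C1: a7 = 3, a2 = 5; 3 ≤ 5 — OK.
C2: 4 / 2 = 2, so 2 divides 4 — OK.
C3: 3a2 + 2a7 = 3(5) + 2(3) = 21, not 18 — violated.
C4: a1 = 4 is even — OK.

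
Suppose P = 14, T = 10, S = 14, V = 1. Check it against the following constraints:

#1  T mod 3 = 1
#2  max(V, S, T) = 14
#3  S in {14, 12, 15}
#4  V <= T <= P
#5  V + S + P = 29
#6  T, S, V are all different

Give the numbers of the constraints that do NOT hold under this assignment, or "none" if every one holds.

#1 10 mod 3 = 1 — satisfied.
#2 max(1, 14, 10) = 14 — satisfied.
#3 S = 14 is in {14, 12, 15} — satisfied.
#4 values 1 <= 10 <= 14 — satisfied.
#5 V + S + P = 1 + 14 + 14 = 29 — satisfied.
#6 values 10, 14, 1 are pairwise distinct — satisfied.

All constraints are satisfied.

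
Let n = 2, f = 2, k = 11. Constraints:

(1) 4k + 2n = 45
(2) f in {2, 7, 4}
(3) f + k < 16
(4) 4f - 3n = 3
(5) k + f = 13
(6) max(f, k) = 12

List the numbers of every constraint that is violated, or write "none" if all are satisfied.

(1) 4k + 2n = 4(11) + 2(2) = 48, not 45  ✘
(2) f = 2 is in {2, 7, 4}  ✔
(3) f + k = 2 + 11 = 13; 13 < 16  ✔
(4) 4f - 3n = 4(2) - 3(2) = 2, not 3  ✘
(5) k + f = 11 + 2 = 13  ✔
(6) max(2, 11) = 11, not 12  ✘

Violated: 1, 4, 6.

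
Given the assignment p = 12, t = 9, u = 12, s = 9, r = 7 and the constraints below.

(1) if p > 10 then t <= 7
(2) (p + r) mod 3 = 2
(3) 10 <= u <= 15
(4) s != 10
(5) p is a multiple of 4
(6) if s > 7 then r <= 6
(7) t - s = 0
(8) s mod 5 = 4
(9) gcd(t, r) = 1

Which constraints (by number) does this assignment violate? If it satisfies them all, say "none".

(1) p = 12 > 10, so we need t ≤ 7; but t = 9 > 7 — fails.
(2) p + r = 19; 19 mod 3 = 1, not 2 — fails.
(3) u = 12 lies in [10, 15] — holds.
(4) s = 9, and 9 ≠ 10 — holds.
(5) 12 / 4 = 3, so 4 divides 12 — holds.
(6) s = 9 > 7, so we need r ≤ 6; but r = 7 > 6 — fails.
(7) t - s = 9 - 9 = 0 — holds.
(8) 9 mod 5 = 4 — holds.
(9) gcd(9, 7) = 1 — holds.

No — constraints 1, 2, 6 are not satisfied.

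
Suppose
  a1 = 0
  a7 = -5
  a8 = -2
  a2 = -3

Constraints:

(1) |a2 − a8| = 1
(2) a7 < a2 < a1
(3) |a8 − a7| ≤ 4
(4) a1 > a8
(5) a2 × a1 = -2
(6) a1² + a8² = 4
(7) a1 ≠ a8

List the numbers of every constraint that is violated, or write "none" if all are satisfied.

No — constraint 5 is not satisfied.

(1) |-3 − (-2)| = 1  holds
(2) values -5 < -3 < 0  holds
(3) |-2 − (-5)| = 3; 3 ≤ 4  holds
(4) a1 = 0, a8 = -2; 0 > -2  holds
(5) a2 × a1 = -3 × 0 = 0, not -2  fails
(6) a1² + a8² = 0² + (-2)² = 0 + 4 = 4  holds
(7) a1 = 0, a8 = -2; distinct  holds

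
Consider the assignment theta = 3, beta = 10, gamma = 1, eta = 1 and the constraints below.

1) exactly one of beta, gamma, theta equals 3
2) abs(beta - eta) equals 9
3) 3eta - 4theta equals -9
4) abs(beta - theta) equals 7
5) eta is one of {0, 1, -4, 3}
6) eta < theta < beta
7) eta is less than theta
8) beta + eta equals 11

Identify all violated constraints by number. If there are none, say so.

1) beta=10, gamma=1, theta=3; 1 of them equals 3 — holds.
2) abs(10 - 1) = 9 — holds.
3) 3eta - 4theta = 3(1) - 4(3) = -9 — holds.
4) abs(10 - 3) = 7 — holds.
5) eta = 1 is in {0, 1, -4, 3} — holds.
6) values 1 < 3 < 10 — holds.
7) eta = 1, theta = 3; 1 < 3 — holds.
8) beta + eta = 10 + 1 = 11 — holds.

The assignment satisfies every constraint.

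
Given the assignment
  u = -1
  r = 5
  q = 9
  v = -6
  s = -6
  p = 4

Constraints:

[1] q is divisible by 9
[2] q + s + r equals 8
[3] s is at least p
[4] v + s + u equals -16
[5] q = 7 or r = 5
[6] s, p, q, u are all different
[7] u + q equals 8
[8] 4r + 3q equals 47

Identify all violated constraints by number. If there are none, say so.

[1] 9 / 9 = 1, so 9 divides 9 — holds.
[2] q + s + r = 9 + (-6) + 5 = 8 — holds.
[3] s = -6, p = 4; -6 < 4 (want ≥) — does not hold.
[4] v + s + u = -6 + (-6) + (-1) = -13, not -16 — does not hold.
[5] q = 9 ≠ 7, but r = 5 = 5 (second disjunct) — holds.
[6] values -6, 4, 9, -1 are pairwise distinct — holds.
[7] u + q = -1 + 9 = 8 — holds.
[8] 4r + 3q = 4(5) + 3(9) = 47 — holds.

Constraints 3, 4 do not hold.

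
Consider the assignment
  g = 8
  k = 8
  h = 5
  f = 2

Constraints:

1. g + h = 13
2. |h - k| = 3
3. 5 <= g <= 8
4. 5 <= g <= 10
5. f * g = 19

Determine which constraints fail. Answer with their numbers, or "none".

Constraint 5 is violated.

1. g + h = 8 + 5 = 13 — satisfied.
2. |5 - 8| = 3 — satisfied.
3. g = 8 lies in [5, 8] — satisfied.
4. g = 8 lies in [5, 10] — satisfied.
5. f * g = 2 * 8 = 16, not 19 — violated.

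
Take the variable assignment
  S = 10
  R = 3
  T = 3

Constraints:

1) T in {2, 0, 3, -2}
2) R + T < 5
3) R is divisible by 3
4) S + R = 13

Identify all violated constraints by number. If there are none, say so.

No — constraint 2 is not satisfied.

1) T = 3 is in {2, 0, 3, -2}  ✔
2) R + T = 3 + 3 = 6; 6 ≥ 5, bound 5 not met  ✘
3) 3 / 3 = 1, so 3 divides 3  ✔
4) S + R = 10 + 3 = 13  ✔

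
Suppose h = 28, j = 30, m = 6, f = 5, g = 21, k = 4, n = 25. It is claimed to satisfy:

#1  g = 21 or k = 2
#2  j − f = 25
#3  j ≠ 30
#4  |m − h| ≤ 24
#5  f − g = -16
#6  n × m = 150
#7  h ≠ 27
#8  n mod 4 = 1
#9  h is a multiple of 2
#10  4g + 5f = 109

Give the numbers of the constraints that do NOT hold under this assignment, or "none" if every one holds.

#1 g = 21 = 21 (first disjunct) — OK.
#2 j − f = 30 − 5 = 25 — OK.
#3 j = 30, but 30 is required to differ — violated.
#4 |6 − 28| = 22; 22 ≤ 24 — OK.
#5 f − g = 5 − 21 = -16 — OK.
#6 n × m = 25 × 6 = 150 — OK.
#7 h = 28, and 28 ≠ 27 — OK.
#8 25 mod 4 = 1 — OK.
#9 28 / 2 = 14, so 2 divides 28 — OK.
#10 4g + 5f = 4(21) + 5(5) = 109 — OK.

The assignment fails constraint 3.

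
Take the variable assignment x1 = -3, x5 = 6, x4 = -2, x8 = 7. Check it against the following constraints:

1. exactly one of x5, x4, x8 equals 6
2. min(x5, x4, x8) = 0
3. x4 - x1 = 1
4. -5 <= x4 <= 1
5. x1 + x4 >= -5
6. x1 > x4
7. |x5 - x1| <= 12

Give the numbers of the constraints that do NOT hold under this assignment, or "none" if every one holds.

1. x5=6, x4=-2, x8=7; 1 of them equals 6  ✔
2. min(6, -2, 7) = -2, not 0  ✘
3. x4 - x1 = -2 - (-3) = 1  ✔
4. x4 = -2 lies in [-5, 1]  ✔
5. x1 + x4 = -3 + (-2) = -5; -5 ≥ -5  ✔
6. x1 = -3, x4 = -2; -3 ≤ -2 (want >)  ✘
7. |6 - (-3)| = 9; 9 ≤ 12  ✔

Constraints 2 and 6 do not hold.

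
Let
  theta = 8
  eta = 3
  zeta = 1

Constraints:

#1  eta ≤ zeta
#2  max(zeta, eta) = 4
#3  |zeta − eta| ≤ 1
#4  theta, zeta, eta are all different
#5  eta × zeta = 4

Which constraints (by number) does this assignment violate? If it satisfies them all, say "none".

Violated: 1, 2, 3, 5.

#1 eta = 3, zeta = 1; 3 > 1 (want ≤) — violated.
#2 max(1, 3) = 3, not 4 — violated.
#3 |1 − 3| = 2; 2 > 1, exceeds bound 1 — violated.
#4 values 8, 1, 3 are pairwise distinct — OK.
#5 eta × zeta = 3 × 1 = 3, not 4 — violated.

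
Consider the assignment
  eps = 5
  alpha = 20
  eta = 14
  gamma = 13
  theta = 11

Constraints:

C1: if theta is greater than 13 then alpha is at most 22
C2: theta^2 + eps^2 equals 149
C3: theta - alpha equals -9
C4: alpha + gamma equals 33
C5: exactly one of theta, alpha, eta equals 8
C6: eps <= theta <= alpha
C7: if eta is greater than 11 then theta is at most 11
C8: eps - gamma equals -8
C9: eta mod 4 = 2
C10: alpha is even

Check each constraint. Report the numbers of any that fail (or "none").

The assignment fails constraints 2 and 5.

C1: theta = 11, not > 13; antecedent false, conditional vacuously true — OK.
C2: theta^2 + eps^2 = 11^2 + 5^2 = 121 + 25 = 146, not 149 — violated.
C3: theta - alpha = 11 - 20 = -9 — OK.
C4: alpha + gamma = 20 + 13 = 33 — OK.
C5: theta=11, alpha=20, eta=14; 0 of them equal 8, not exactly one — violated.
C6: values 5 <= 11 <= 20 — OK.
C7: eta = 14 > 11, so we need theta ≤ 11; theta = 11 ≤ 11 — OK.
C8: eps - gamma = 5 - 13 = -8 — OK.
C9: 14 mod 4 = 2 — OK.
C10: alpha = 20 is even — OK.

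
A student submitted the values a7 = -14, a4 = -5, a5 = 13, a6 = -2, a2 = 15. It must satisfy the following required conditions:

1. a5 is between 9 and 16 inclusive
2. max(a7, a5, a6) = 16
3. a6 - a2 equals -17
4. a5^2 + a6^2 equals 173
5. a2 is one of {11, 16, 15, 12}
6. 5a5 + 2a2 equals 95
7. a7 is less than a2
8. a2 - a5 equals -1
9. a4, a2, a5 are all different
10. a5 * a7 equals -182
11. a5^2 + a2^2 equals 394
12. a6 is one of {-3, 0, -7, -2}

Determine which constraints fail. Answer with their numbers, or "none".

Constraints 2, 8 are violated.

1. a5 = 13 lies in [9, 16]  ✓
2. max(-14, 13, -2) = 13, not 16  ✗
3. a6 - a2 = -2 - 15 = -17  ✓
4. a5^2 + a6^2 = 13^2 + (-2)^2 = 169 + 4 = 173  ✓
5. a2 = 15 is in {11, 16, 15, 12}  ✓
6. 5a5 + 2a2 = 5(13) + 2(15) = 95  ✓
7. a7 = -14, a2 = 15; -14 < 15  ✓
8. a2 - a5 = 15 - 13 = 2, not -1  ✗
9. values -5, 15, 13 are pairwise distinct  ✓
10. a5 * a7 = 13 * (-14) = -182  ✓
11. a5^2 + a2^2 = 13^2 + 15^2 = 169 + 225 = 394  ✓
12. a6 = -2 is in {-3, 0, -7, -2}  ✓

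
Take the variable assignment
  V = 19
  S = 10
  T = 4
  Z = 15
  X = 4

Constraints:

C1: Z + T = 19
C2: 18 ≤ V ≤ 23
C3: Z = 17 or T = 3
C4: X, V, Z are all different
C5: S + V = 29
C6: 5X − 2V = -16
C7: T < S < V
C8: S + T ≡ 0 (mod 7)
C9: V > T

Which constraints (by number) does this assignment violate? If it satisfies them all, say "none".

No — constraints 3, 6 are not satisfied.

C1: Z + T = 15 + 4 = 19 — satisfied.
C2: V = 19 lies in [18, 23] — satisfied.
C3: Z = 15 ≠ 17 and T = 4 ≠ 3; both disjuncts false — violated.
C4: values 4, 19, 15 are pairwise distinct — satisfied.
C5: S + V = 10 + 19 = 29 — satisfied.
C6: 5X − 2V = 5(4) − 2(19) = -18, not -16 — violated.
C7: values 4 < 10 < 19 — satisfied.
C8: S + T = 14; 14 mod 7 = 0 — satisfied.
C9: V = 19, T = 4; 19 > 4 — satisfied.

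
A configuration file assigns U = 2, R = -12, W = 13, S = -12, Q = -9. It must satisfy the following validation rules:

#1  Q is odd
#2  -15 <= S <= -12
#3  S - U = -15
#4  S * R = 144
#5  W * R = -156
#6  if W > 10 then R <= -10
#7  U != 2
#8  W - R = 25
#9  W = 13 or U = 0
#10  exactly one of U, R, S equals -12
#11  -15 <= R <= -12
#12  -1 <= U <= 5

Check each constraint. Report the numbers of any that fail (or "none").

#1 Q = -9 is odd — OK.
#2 S = -12 lies in [-15, -12] — OK.
#3 S - U = -12 - 2 = -14, not -15 — violated.
#4 S * R = -12 * (-12) = 144 — OK.
#5 W * R = 13 * (-12) = -156 — OK.
#6 W = 13 > 10, so we need R ≤ -10; R = -12 ≤ -10 — OK.
#7 U = 2, but 2 is required to differ — violated.
#8 W - R = 13 - (-12) = 25 — OK.
#9 W = 13 = 13 (first disjunct) — OK.
#10 U=2, R=-12, S=-12; 2 of them equal -12, not exactly one — violated.
#11 R = -12 lies in [-15, -12] — OK.
#12 U = 2 lies in [-1, 5] — OK.

Constraints 3, 7, 10 do not hold.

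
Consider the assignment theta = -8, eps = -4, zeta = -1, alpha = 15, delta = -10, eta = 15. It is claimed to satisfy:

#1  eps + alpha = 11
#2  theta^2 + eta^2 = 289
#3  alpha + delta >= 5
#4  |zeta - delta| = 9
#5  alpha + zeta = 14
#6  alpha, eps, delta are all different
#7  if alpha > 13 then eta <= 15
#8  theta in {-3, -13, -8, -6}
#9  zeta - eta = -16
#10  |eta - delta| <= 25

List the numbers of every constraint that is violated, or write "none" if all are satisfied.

#1 eps + alpha = -4 + 15 = 11 — OK.
#2 theta^2 + eta^2 = (-8)^2 + 15^2 = 64 + 225 = 289 — OK.
#3 alpha + delta = 15 + (-10) = 5; 5 ≥ 5 — OK.
#4 |-1 - (-10)| = 9 — OK.
#5 alpha + zeta = 15 + (-1) = 14 — OK.
#6 values 15, -4, -10 are pairwise distinct — OK.
#7 alpha = 15 > 13, so we need eta ≤ 15; eta = 15 ≤ 15 — OK.
#8 theta = -8 is in {-3, -13, -8, -6} — OK.
#9 zeta - eta = -1 - 15 = -16 — OK.
#10 |15 - (-10)| = 25; 25 ≤ 25 — OK.

None — every constraint holds.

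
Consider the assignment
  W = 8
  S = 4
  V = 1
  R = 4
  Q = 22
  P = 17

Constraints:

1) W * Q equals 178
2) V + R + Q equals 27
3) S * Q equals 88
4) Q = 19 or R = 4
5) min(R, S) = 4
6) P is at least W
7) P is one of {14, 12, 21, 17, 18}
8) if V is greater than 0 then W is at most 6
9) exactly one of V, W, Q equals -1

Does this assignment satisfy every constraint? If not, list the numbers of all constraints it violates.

Constraints 1, 8, 9 do not hold.

1) W * Q = 8 * 22 = 176, not 178 — fails.
2) V + R + Q = 1 + 4 + 22 = 27 — holds.
3) S * Q = 4 * 22 = 88 — holds.
4) Q = 22 ≠ 19, but R = 4 = 4 (second disjunct) — holds.
5) min(4, 4) = 4 — holds.
6) P = 17, W = 8; 17 ≥ 8 — holds.
7) P = 17 is in {14, 12, 21, 17, 18} — holds.
8) V = 1 > 0, so we need W ≤ 6; but W = 8 > 6 — fails.
9) V=1, W=8, Q=22; 0 of them equal -1, not exactly one — fails.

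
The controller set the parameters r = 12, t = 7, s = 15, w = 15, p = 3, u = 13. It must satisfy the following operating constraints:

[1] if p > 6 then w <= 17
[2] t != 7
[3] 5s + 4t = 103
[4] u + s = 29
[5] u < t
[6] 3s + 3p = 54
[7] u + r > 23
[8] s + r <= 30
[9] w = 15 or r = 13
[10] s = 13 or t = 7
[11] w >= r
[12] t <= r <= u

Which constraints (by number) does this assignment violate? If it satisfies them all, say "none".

[1] p = 3, not > 6; antecedent false, conditional vacuously true — holds.
[2] t = 7, but 7 is required to differ — does not hold.
[3] 5s + 4t = 5(15) + 4(7) = 103 — holds.
[4] u + s = 13 + 15 = 28, not 29 — does not hold.
[5] u = 13, t = 7; 13 ≥ 7 (want <) — does not hold.
[6] 3s + 3p = 3(15) + 3(3) = 54 — holds.
[7] u + r = 13 + 12 = 25; 25 > 23 — holds.
[8] s + r = 15 + 12 = 27; 27 ≤ 30 — holds.
[9] w = 15 = 15 (first disjunct) — holds.
[10] s = 15 ≠ 13, but t = 7 = 7 (second disjunct) — holds.
[11] w = 15, r = 12; 15 ≥ 12 — holds.
[12] values 7 <= 12 <= 13 — holds.

Violated: 2, 4, and 5.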